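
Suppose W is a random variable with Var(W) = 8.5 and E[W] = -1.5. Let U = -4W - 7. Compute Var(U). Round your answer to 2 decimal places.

Var(-4W - 7) = (-4)²·Var(W) = 16·8.5 = 136

136.00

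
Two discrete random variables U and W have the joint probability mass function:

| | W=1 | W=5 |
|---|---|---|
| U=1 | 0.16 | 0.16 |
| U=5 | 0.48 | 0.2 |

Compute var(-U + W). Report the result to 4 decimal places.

E[U] = 3.72,  E[W] = 2.44,  E[UW] = 8.36
var(U) = 17.32 − (3.72)² = 3.4816;  var(W) = 9.64 − (2.44)² = 3.6864
Cov(U,W) = 8.36 − (3.72)(2.44) = -0.7168
var(-U + W) = (-1)²·3.4816 + (1)²·3.6864 + 2·(-1)·(1)·-0.7168 = 8.6016

8.6016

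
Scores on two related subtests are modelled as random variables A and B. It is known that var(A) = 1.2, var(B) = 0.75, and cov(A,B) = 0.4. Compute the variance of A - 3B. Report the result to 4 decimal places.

5.5500

var(A - 3B) = (1)²·var(A) + (-3)²·var(B) + 2·(1)·(-3)·cov(A,B)
= 1·1.2 + 9·0.75 + -6·0.4 = 5.55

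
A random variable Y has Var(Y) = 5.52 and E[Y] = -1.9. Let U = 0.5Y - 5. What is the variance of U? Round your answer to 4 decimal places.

1.3800

Var(0.5Y - 5) = (0.5)²·Var(Y) = 0.25·5.52 = 1.38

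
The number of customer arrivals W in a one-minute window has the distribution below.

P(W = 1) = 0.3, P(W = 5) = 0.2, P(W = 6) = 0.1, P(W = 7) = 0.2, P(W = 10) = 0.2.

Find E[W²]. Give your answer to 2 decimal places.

E[W²] = (1)²(0.3) + (5)²(0.2) + (6)²(0.1) + (7)²(0.2) + (10)²(0.2) = 38.7

38.70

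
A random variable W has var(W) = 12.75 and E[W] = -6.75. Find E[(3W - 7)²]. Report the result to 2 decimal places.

857.31

E[3W - 7] = 3·-6.75 − 7 = -27.25
var(3W - 7) = (3)²·12.75 = 114.75
E[(3W - 7)²] = var((3W - 7)) + (E[(3W - 7)])² = 114.75 + (-27.25)² = 857.3125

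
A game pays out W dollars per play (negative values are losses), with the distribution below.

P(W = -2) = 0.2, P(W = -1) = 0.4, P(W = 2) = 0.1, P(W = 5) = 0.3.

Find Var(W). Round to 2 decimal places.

E[W] = (-2)(0.2) + (-1)(0.4) + (2)(0.1) + (5)(0.3) = 0.9
E[W²] = (-2)²(0.2) + (-1)²(0.4) + (2)²(0.1) + (5)²(0.3) = 9.1
Var(W) = E[W²] − (E[W])² = 9.1 − (0.9)² = 8.29

8.29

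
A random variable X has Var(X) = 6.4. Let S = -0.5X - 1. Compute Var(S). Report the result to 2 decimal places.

1.60

Var(-0.5X - 1) = (-0.5)²·Var(X) = 0.25·6.4 = 1.6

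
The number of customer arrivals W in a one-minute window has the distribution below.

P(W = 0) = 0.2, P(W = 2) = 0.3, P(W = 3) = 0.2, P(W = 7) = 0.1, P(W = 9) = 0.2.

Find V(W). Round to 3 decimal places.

10.410

E[W] = (0)(0.2) + (2)(0.3) + (3)(0.2) + (7)(0.1) + (9)(0.2) = 3.7
E[W²] = (0)²(0.2) + (2)²(0.3) + (3)²(0.2) + (7)²(0.1) + (9)²(0.2) = 24.1
V(W) = E[W²] − (E[W])² = 24.1 − (3.7)² = 10.41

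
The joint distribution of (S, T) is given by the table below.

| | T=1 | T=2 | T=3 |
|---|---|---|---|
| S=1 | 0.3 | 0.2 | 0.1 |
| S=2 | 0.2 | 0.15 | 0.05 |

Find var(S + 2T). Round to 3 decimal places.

2.310

E[S] = 1.4,  E[T] = 1.65,  E[ST] = 2.3
var(S) = 2.2 − (1.4)² = 0.24;  var(T) = 3.25 − (1.65)² = 0.5275
cov(S,T) = 2.3 − (1.4)(1.65) = -0.01
var(S + 2T) = (1)²·0.24 + (2)²·0.5275 + 2·(1)·(2)·-0.01 = 2.31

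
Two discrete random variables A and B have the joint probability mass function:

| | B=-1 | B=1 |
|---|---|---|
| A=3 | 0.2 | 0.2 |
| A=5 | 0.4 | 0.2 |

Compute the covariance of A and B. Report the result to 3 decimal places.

-0.160

E[A] = 4.2,  E[B] = -0.2
E[AB] = -1
Cov(A,B) = E[AB] − E[A]E[B] = -1 − (4.2)(-0.2) = -0.16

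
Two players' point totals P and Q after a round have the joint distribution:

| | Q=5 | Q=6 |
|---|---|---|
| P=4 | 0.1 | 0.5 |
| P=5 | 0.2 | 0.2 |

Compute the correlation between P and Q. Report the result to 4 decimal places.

E[P] = 4.4,  E[Q] = 5.7
E[PQ] = 25
Cov(P,Q) = E[PQ] − E[P]E[Q] = 25 − (4.4)(5.7) = -0.08
V(P) = 0.24,  V(Q) = 0.21
ρ = -0.08 / √(0.24·0.21) ≈ -0.3563

-0.3563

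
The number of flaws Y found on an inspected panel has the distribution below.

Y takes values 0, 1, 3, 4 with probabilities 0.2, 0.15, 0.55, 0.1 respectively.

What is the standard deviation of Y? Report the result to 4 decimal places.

E[Y] = (0)(0.2) + (1)(0.15) + (3)(0.55) + (4)(0.1) = 2.2
E[Y²] = (0)²(0.2) + (1)²(0.15) + (3)²(0.55) + (4)²(0.1) = 6.7
V(Y) = E[Y²] − (E[Y])² = 6.7 − (2.2)² = 1.86
SD(Y) = √1.86 ≈ 1.3638

1.3638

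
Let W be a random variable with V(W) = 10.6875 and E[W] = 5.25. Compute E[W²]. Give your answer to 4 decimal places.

38.2500

E[W²] = V(W) + (E[W])² = 10.6875 + (5.25)² = 38.25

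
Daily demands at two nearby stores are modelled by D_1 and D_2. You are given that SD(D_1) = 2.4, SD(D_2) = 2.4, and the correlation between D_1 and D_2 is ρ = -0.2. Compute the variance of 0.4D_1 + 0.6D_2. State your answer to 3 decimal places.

2.442

V(D_1) = (2.4)² = 5.76;  V(D_2) = (2.4)² = 5.76
Cov(D_1,D_2) = ρ·SD(D_1)·SD(D_2) = -0.2·2.4·2.4 = -1.152
V(0.4D_1 + 0.6D_2) = (0.4)²·V(D_1) + (0.6)²·V(D_2) + 2·(0.4)·(0.6)·Cov(D_1,D_2)
= 0.16·5.76 + 0.36·5.76 + 0.48·-1.152 = 2.44224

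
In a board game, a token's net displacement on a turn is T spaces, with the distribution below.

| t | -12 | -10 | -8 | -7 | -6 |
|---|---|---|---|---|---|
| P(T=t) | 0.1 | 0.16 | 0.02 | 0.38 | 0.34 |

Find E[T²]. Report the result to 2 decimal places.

E[T²] = (-12)²(0.1) + (-10)²(0.16) + (-8)²(0.02) + (-7)²(0.38) + (-6)²(0.34) = 62.54

62.54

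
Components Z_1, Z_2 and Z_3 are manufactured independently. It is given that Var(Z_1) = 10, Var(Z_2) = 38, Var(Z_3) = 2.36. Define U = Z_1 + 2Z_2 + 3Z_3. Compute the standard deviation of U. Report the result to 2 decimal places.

13.54

By independence, Var(U) = (1)²Var(Z_1) + (2)²Var(Z_2) + (3)²Var(Z_3)
= (1)²·10 + (2)²·38 + (3)²·2.36 = 183.24
SD(U) = √183.24 ≈ 13.54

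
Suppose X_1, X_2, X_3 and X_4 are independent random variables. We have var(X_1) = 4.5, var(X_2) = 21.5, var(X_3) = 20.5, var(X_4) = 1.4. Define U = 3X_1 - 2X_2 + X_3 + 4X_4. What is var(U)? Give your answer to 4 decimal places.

By independence, var(U) = (3)²var(X_1) + (-2)²var(X_2) + (1)²var(X_3) + (4)²var(X_4)
= (3)²·4.5 + (-2)²·21.5 + (1)²·20.5 + (4)²·1.4 = 169.4

169.4000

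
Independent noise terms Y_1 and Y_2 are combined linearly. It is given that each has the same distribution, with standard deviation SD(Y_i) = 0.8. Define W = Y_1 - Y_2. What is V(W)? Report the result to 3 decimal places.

V(Y_i) = (0.8)² = 0.64
By independence, V(W) = (1)²V(Y_1) + (-1)²V(Y_2)
= (1)²·0.64 + (-1)²·0.64 = 1.28

1.280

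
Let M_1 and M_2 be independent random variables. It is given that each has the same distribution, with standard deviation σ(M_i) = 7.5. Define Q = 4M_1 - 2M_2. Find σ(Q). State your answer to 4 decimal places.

33.5410

Var(M_i) = (7.5)² = 56.25
By independence, Var(Q) = (4)²Var(M_1) + (-2)²Var(M_2)
= (4)²·56.25 + (-2)²·56.25 = 1125
σ(Q) = √1125 ≈ 33.5410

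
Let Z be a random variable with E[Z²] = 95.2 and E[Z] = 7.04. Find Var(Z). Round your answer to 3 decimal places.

45.638

Var(Z) = 95.2 − (7.04)² = 45.6384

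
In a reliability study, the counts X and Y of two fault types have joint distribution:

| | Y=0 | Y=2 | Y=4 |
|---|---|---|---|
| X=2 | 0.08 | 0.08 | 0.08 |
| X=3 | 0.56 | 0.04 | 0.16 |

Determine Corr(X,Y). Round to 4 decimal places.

E[X] = 2.76,  E[Y] = 1.2
E[XY] = 3.12
cov(X,Y) = E[XY] − E[X]E[Y] = 3.12 − (2.76)(1.2) = -0.192
Var(X) = 0.1824,  Var(Y) = 2.88
ρ = -0.192 / √(0.1824·2.88) ≈ -0.2649

-0.2649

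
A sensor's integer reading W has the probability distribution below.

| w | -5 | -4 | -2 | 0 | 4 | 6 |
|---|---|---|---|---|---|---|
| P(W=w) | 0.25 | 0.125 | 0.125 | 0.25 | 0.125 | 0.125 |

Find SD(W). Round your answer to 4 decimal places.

E[W] = (-5)(0.25) + (-4)(0.125) + (-2)(0.125) + (0)(0.25) + (4)(0.125) + (6)(0.125) = -0.75
E[W²] = (-5)²(0.25) + (-4)²(0.125) + (-2)²(0.125) + (0)²(0.25) + (4)²(0.125) + (6)²(0.125) = 15.25
V(W) = E[W²] − (E[W])² = 15.25 − (-0.75)² = 14.6875
SD(W) = √14.6875 ≈ 3.8324

3.8324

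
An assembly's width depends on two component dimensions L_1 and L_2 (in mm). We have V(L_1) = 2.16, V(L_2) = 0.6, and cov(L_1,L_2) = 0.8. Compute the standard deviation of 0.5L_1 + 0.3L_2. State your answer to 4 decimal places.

V(0.5L_1 + 0.3L_2) = (0.5)²·V(L_1) + (0.3)²·V(L_2) + 2·(0.5)·(0.3)·cov(L_1,L_2)
= 0.25·2.16 + 0.09·0.6 + 0.3·0.8 = 0.834
σ(0.5L_1 + 0.3L_2) = √0.834 ≈ 0.9132

0.9132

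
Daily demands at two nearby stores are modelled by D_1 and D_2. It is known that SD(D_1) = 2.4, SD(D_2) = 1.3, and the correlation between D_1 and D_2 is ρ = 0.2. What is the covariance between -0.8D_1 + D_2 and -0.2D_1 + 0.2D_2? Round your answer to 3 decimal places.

1.035

Var(D_1) = (2.4)² = 5.76;  Var(D_2) = (1.3)² = 1.69
cov(D_1,D_2) = ρ·SD(D_1)·SD(D_2) = 0.2·2.4·1.3 = 0.624
cov(-0.8D_1 + D_2, -0.2D_1 + 0.2D_2) = (-0.8)(-0.2)Var(D_1) + (1)(0.2)Var(D_2) + [(-0.8)(0.2) + (1)(-0.2)]cov(D_1,D_2)
= 0.16·5.76 + 0.2·1.69 + -0.36·0.624 = 1.03496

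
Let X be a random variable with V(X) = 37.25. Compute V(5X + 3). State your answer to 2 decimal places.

V(5X + 3) = (5)²·V(X) = 25·37.25 = 931.25

931.25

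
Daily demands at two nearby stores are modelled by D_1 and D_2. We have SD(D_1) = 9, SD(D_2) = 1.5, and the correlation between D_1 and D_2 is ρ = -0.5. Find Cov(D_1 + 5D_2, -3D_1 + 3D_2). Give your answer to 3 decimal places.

var(D_1) = (9)² = 81;  var(D_2) = (1.5)² = 2.25
Cov(D_1,D_2) = ρ·SD(D_1)·SD(D_2) = -0.5·9·1.5 = -6.75
Cov(D_1 + 5D_2, -3D_1 + 3D_2) = (1)(-3)var(D_1) + (5)(3)var(D_2) + [(1)(3) + (5)(-3)]Cov(D_1,D_2)
= -3·81 + 15·2.25 + -12·-6.75 = -128.25

-128.250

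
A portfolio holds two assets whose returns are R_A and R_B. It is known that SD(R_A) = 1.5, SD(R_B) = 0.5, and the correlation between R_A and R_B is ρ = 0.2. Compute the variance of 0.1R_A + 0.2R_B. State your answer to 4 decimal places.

0.0385

Var(R_A) = (1.5)² = 2.25;  Var(R_B) = (0.5)² = 0.25
Cov(R_A,R_B) = ρ·SD(R_A)·SD(R_B) = 0.2·1.5·0.5 = 0.15
Var(0.1R_A + 0.2R_B) = (0.1)²·Var(R_A) + (0.2)²·Var(R_B) + 2·(0.1)·(0.2)·Cov(R_A,R_B)
= 0.01·2.25 + 0.04·0.25 + 0.04·0.15 = 0.0385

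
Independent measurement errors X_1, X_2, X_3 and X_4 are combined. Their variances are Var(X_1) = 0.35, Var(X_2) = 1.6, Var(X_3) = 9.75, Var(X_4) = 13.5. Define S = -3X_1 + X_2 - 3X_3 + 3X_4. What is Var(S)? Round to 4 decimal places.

214.0000

By independence, Var(S) = (-3)²Var(X_1) + (1)²Var(X_2) + (-3)²Var(X_3) + (3)²Var(X_4)
= (-3)²·0.35 + (1)²·1.6 + (-3)²·9.75 + (3)²·13.5 = 214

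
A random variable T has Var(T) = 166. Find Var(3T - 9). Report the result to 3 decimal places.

Var(3T - 9) = (3)²·Var(T) = 9·166 = 1494

1494.000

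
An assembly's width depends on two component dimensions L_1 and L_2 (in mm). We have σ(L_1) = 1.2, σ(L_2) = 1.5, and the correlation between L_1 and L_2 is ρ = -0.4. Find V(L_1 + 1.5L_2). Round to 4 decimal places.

4.3425

V(L_1) = (1.2)² = 1.44;  V(L_2) = (1.5)² = 2.25
Cov(L_1,L_2) = ρ·σ(L_1)·σ(L_2) = -0.4·1.2·1.5 = -0.72
V(L_1 + 1.5L_2) = (1)²·V(L_1) + (1.5)²·V(L_2) + 2·(1)·(1.5)·Cov(L_1,L_2)
= 1·1.44 + 2.25·2.25 + 3·-0.72 = 4.3425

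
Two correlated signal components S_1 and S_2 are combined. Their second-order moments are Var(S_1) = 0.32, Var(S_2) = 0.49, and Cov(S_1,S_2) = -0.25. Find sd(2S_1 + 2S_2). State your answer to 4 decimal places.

1.1136

Var(2S_1 + 2S_2) = (2)²·Var(S_1) + (2)²·Var(S_2) + 2·(2)·(2)·Cov(S_1,S_2)
= 4·0.32 + 4·0.49 + 8·-0.25 = 1.24
sd(2S_1 + 2S_2) = √1.24 ≈ 1.1136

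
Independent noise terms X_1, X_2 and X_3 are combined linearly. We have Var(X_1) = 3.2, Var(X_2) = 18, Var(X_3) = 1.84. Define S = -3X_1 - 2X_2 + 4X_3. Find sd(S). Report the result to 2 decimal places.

11.41

By independence, Var(S) = (-3)²Var(X_1) + (-2)²Var(X_2) + (4)²Var(X_3)
= (-3)²·3.2 + (-2)²·18 + (4)²·1.84 = 130.24
sd(S) = √130.24 ≈ 11.41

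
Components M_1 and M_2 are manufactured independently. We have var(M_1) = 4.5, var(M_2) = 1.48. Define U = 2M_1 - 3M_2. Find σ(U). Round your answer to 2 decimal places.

5.60

By independence, var(U) = (2)²var(M_1) + (-3)²var(M_2)
= (2)²·4.5 + (-3)²·1.48 = 31.32
σ(U) = √31.32 ≈ 5.60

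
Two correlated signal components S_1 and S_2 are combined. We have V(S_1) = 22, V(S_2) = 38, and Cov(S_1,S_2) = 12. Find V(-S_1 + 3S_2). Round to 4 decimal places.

292.0000

V(-S_1 + 3S_2) = (-1)²·V(S_1) + (3)²·V(S_2) + 2·(-1)·(3)·Cov(S_1,S_2)
= 1·22 + 9·38 + -6·12 = 292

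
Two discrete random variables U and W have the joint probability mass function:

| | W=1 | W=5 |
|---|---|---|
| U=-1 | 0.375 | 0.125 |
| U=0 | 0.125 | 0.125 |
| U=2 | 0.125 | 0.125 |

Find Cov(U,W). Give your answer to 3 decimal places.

E[U] = 0,  E[W] = 2.5
E[UW] = 0.5
Cov(U,W) = E[UW] − E[U]E[W] = 0.5 − (0)(2.5) = 0.5

0.500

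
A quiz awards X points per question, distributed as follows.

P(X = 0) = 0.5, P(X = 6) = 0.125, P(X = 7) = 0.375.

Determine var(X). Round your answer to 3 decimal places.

11.484

E[X] = (0)(0.5) + (6)(0.125) + (7)(0.375) = 3.375
E[X²] = (0)²(0.5) + (6)²(0.125) + (7)²(0.375) = 22.875
var(X) = E[X²] − (E[X])² = 22.875 − (3.375)² = 11.484375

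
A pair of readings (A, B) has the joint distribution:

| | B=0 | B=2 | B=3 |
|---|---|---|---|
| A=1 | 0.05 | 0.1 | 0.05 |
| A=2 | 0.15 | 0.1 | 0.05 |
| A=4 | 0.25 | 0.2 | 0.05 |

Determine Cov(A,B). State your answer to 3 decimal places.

E[A] = 2.8,  E[B] = 1.25
E[AB] = 3.25
Cov(A,B) = E[AB] − E[A]E[B] = 3.25 − (2.8)(1.25) = -0.25

-0.250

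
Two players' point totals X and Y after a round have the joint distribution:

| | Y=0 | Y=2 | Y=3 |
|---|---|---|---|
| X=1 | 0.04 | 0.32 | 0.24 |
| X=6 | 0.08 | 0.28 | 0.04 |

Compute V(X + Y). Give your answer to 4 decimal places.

5.3984

E[X] = 3,  E[Y] = 2.04,  E[XY] = 5.44
V(X) = 15 − (3)² = 6;  V(Y) = 4.92 − (2.04)² = 0.7584
cov(X,Y) = 5.44 − (3)(2.04) = -0.68
V(X + Y) = (1)²·6 + (1)²·0.7584 + 2·(1)·(1)·-0.68 = 5.3984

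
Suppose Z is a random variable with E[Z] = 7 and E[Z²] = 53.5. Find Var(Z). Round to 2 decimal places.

4.50

Var(Z) = 53.5 − (7)² = 4.5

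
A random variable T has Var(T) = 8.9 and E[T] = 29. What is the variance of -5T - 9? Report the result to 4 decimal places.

222.5000

Var(-5T - 9) = (-5)²·Var(T) = 25·8.9 = 222.5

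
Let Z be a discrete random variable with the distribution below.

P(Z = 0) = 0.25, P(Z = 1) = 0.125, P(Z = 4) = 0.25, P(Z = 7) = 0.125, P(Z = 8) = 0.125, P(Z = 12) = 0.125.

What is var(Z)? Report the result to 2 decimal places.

E[Z] = (0)(0.25) + (1)(0.125) + (4)(0.25) + (7)(0.125) + (8)(0.125) + (12)(0.125) = 4.5
E[Z²] = (0)²(0.25) + (1)²(0.125) + (4)²(0.25) + (7)²(0.125) + (8)²(0.125) + (12)²(0.125) = 36.25
var(Z) = E[Z²] − (E[Z])² = 36.25 − (4.5)² = 16

16.00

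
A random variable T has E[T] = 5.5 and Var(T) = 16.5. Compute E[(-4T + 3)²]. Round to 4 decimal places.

E[-4T + 3] = -4·5.5 + 3 = -19
Var(-4T + 3) = (-4)²·16.5 = 264
E[(-4T + 3)²] = Var((-4T + 3)) + (E[(-4T + 3)])² = 264 + (-19)² = 625

625.0000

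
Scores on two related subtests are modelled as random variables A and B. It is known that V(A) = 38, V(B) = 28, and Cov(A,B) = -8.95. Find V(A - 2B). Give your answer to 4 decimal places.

185.8000

V(A - 2B) = (1)²·V(A) + (-2)²·V(B) + 2·(1)·(-2)·Cov(A,B)
= 1·38 + 4·28 + -4·-8.95 = 185.8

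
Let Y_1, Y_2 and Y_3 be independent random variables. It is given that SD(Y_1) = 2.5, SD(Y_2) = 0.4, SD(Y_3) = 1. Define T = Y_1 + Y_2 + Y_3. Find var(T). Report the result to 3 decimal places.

7.410

var(Y_1) = 6.25, var(Y_2) = 0.16, var(Y_3) = 1
By independence, var(T) = (1)²var(Y_1) + (1)²var(Y_2) + (1)²var(Y_3)
= (1)²·6.25 + (1)²·0.16 + (1)²·1 = 7.41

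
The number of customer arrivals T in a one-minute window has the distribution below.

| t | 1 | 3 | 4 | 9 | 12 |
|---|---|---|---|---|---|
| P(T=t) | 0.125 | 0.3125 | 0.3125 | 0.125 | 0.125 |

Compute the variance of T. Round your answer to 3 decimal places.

E[T] = (1)(0.125) + (3)(0.3125) + (4)(0.3125) + (9)(0.125) + (12)(0.125) = 4.9375
E[T²] = (1)²(0.125) + (3)²(0.3125) + (4)²(0.3125) + (9)²(0.125) + (12)²(0.125) = 36.0625
V(T) = E[T²] − (E[T])² = 36.0625 − (4.9375)² = 11.68359375

11.684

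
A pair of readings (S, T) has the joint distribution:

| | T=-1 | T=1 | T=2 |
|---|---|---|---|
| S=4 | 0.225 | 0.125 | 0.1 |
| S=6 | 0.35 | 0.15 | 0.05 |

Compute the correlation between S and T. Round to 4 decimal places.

E[S] = 5.1,  E[T] = 0
E[ST] = -0.2
Cov(S,T) = E[ST] − E[S]E[T] = -0.2 − (5.1)(0) = -0.2
Var(S) = 0.99,  Var(T) = 1.45
ρ = -0.2 / √(0.99·1.45) ≈ -0.1669

-0.1669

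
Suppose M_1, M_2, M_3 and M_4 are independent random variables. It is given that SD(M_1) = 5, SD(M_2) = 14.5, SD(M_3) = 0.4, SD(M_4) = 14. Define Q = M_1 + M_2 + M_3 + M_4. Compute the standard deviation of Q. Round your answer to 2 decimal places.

Var(M_1) = 25, Var(M_2) = 210.25, Var(M_3) = 0.16, Var(M_4) = 196
By independence, Var(Q) = (1)²Var(M_1) + (1)²Var(M_2) + (1)²Var(M_3) + (1)²Var(M_4)
= (1)²·25 + (1)²·210.25 + (1)²·0.16 + (1)²·196 = 431.41
SD(Q) = √431.41 ≈ 20.77

20.77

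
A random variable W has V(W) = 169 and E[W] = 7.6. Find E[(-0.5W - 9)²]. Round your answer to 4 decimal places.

E[-0.5W - 9] = -0.5·7.6 − 9 = -12.8
V(-0.5W - 9) = (-0.5)²·169 = 42.25
E[(-0.5W - 9)²] = V((-0.5W - 9)) + (E[(-0.5W - 9)])² = 42.25 + (-12.8)² = 206.09

206.0900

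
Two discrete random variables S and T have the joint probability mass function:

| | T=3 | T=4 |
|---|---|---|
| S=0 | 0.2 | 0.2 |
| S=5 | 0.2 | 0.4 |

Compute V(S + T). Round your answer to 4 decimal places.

E[S] = 3,  E[T] = 3.6,  E[ST] = 11
V(S) = 15 − (3)² = 6;  V(T) = 13.2 − (3.6)² = 0.24
Cov(S,T) = 11 − (3)(3.6) = 0.2
V(S + T) = (1)²·6 + (1)²·0.24 + 2·(1)·(1)·0.2 = 6.64

6.6400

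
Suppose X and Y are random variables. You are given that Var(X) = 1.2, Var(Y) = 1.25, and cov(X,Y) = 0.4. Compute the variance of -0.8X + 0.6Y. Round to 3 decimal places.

0.834

Var(-0.8X + 0.6Y) = (-0.8)²·Var(X) + (0.6)²·Var(Y) + 2·(-0.8)·(0.6)·cov(X,Y)
= 0.64·1.2 + 0.36·1.25 + -0.96·0.4 = 0.834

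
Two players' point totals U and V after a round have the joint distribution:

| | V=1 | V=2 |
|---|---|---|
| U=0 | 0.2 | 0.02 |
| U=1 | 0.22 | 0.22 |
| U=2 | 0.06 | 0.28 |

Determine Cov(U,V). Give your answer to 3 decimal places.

E[U] = 1.12,  E[V] = 1.52
E[UV] = 1.9
Cov(U,V) = E[UV] − E[U]E[V] = 1.9 − (1.12)(1.52) = 0.1976

0.198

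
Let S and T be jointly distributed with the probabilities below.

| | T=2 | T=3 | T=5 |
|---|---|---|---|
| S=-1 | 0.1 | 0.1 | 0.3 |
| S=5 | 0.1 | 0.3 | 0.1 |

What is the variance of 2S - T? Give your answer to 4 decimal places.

E[S] = 2,  E[T] = 3.6,  E[ST] = 6
Var(S) = 13 − (2)² = 9;  Var(T) = 14.4 − (3.6)² = 1.44
Cov(S,T) = 6 − (2)(3.6) = -1.2
Var(2S - T) = (2)²·9 + (-1)²·1.44 + 2·(2)·(-1)·-1.2 = 42.24

42.2400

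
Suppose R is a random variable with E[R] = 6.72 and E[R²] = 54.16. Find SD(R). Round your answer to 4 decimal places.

Var(R) = 54.16 − (6.72)² = 9.0016
SD(R) = √9.0016 ≈ 3.0003

3.0003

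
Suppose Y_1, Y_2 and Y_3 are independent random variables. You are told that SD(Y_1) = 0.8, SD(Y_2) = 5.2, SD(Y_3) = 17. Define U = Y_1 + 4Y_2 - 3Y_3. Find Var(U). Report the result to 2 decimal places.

Var(Y_1) = 0.64, Var(Y_2) = 27.04, Var(Y_3) = 289
By independence, Var(U) = (1)²Var(Y_1) + (4)²Var(Y_2) + (-3)²Var(Y_3)
= (1)²·0.64 + (4)²·27.04 + (-3)²·289 = 3034.28

3034.28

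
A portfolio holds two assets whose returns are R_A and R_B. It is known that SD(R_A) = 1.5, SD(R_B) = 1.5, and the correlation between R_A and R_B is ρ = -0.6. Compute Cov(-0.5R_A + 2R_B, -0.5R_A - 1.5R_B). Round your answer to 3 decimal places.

var(R_A) = (1.5)² = 2.25;  var(R_B) = (1.5)² = 2.25
Cov(R_A,R_B) = ρ·SD(R_A)·SD(R_B) = -0.6·1.5·1.5 = -1.35
Cov(-0.5R_A + 2R_B, -0.5R_A - 1.5R_B) = (-0.5)(-0.5)var(R_A) + (2)(-1.5)var(R_B) + [(-0.5)(-1.5) + (2)(-0.5)]Cov(R_A,R_B)
= 0.25·2.25 + -3·2.25 + -0.25·-1.35 = -5.85

-5.850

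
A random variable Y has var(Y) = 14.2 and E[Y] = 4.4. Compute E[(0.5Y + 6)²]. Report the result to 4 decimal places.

E[0.5Y + 6] = 0.5·4.4 + 6 = 8.2
var(0.5Y + 6) = (0.5)²·14.2 = 3.55
E[(0.5Y + 6)²] = var((0.5Y + 6)) + (E[(0.5Y + 6)])² = 3.55 + (8.2)² = 70.79

70.7900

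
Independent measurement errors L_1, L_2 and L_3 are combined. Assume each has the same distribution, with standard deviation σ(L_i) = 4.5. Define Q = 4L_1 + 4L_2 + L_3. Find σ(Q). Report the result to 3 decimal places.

25.851

V(L_i) = (4.5)² = 20.25
By independence, V(Q) = (4)²V(L_1) + (4)²V(L_2) + (1)²V(L_3)
= (4)²·20.25 + (4)²·20.25 + (1)²·20.25 = 668.25
σ(Q) = √668.25 ≈ 25.851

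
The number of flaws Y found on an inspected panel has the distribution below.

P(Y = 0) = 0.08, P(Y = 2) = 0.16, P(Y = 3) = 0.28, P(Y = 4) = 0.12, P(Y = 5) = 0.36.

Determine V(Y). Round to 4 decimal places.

E[Y] = (0)(0.08) + (2)(0.16) + (3)(0.28) + (4)(0.12) + (5)(0.36) = 3.44
E[Y²] = (0)²(0.08) + (2)²(0.16) + (3)²(0.28) + (4)²(0.12) + (5)²(0.36) = 14.08
V(Y) = E[Y²] − (E[Y])² = 14.08 − (3.44)² = 2.2464

2.2464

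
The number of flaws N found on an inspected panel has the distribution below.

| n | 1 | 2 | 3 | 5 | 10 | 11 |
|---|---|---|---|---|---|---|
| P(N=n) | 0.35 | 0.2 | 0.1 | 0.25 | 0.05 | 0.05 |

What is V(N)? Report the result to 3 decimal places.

8.128

E[N] = (1)(0.35) + (2)(0.2) + (3)(0.1) + (5)(0.25) + (10)(0.05) + (11)(0.05) = 3.35
E[N²] = (1)²(0.35) + (2)²(0.2) + (3)²(0.1) + (5)²(0.25) + (10)²(0.05) + (11)²(0.05) = 19.35
V(N) = E[N²] − (E[N])² = 19.35 − (3.35)² = 8.1275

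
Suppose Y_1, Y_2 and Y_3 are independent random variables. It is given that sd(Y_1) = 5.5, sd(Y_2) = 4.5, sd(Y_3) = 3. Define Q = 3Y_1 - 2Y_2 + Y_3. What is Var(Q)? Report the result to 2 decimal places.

362.25

Var(Y_1) = 30.25, Var(Y_2) = 20.25, Var(Y_3) = 9
By independence, Var(Q) = (3)²Var(Y_1) + (-2)²Var(Y_2) + (1)²Var(Y_3)
= (3)²·30.25 + (-2)²·20.25 + (1)²·9 = 362.25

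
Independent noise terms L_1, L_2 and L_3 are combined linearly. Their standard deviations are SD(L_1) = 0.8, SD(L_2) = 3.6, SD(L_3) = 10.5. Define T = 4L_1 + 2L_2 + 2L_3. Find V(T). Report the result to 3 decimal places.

503.080

V(L_1) = 0.64, V(L_2) = 12.96, V(L_3) = 110.25
By independence, V(T) = (4)²V(L_1) + (2)²V(L_2) + (2)²V(L_3)
= (4)²·0.64 + (2)²·12.96 + (2)²·110.25 = 503.08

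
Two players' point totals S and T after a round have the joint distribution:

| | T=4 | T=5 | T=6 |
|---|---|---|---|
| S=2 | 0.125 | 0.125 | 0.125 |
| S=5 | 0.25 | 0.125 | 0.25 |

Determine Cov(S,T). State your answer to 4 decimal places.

0.0000

E[S] = 3.875,  E[T] = 5
E[ST] = 19.375
Cov(S,T) = E[ST] − E[S]E[T] = 19.375 − (3.875)(5) = 0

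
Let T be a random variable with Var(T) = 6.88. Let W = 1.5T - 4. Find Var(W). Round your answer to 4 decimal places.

15.4800

Var(1.5T - 4) = (1.5)²·Var(T) = 2.25·6.88 = 15.48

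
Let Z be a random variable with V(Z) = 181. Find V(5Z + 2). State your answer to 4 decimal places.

4525.0000

V(5Z + 2) = (5)²·V(Z) = 25·181 = 4525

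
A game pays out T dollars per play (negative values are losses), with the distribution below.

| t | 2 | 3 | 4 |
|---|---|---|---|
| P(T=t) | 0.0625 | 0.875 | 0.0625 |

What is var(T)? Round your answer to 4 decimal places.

E[T] = (2)(0.0625) + (3)(0.875) + (4)(0.0625) = 3
E[T²] = (2)²(0.0625) + (3)²(0.875) + (4)²(0.0625) = 9.125
var(T) = E[T²] − (E[T])² = 9.125 − (3)² = 0.125

0.1250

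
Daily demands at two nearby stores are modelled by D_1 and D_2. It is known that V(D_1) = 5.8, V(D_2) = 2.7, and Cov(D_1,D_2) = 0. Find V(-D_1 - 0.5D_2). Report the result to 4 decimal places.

V(-D_1 - 0.5D_2) = (-1)²·V(D_1) + (-0.5)²·V(D_2) + 2·(-1)·(-0.5)·Cov(D_1,D_2)
= 1·5.8 + 0.25·2.7 + 1·0 = 6.475

6.4750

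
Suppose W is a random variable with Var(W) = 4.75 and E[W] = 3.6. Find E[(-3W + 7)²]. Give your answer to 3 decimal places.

57.190

E[-3W + 7] = -3·3.6 + 7 = -3.8
Var(-3W + 7) = (-3)²·4.75 = 42.75
E[(-3W + 7)²] = Var((-3W + 7)) + (E[(-3W + 7)])² = 42.75 + (-3.8)² = 57.19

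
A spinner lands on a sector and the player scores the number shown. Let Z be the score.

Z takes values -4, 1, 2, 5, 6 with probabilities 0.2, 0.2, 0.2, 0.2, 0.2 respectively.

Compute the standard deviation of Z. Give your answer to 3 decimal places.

3.521

E[Z] = (-4)(0.2) + (1)(0.2) + (2)(0.2) + (5)(0.2) + (6)(0.2) = 2
E[Z²] = (-4)²(0.2) + (1)²(0.2) + (2)²(0.2) + (5)²(0.2) + (6)²(0.2) = 16.4
Var(Z) = E[Z²] − (E[Z])² = 16.4 − (2)² = 12.4
sd(Z) = √12.4 ≈ 3.521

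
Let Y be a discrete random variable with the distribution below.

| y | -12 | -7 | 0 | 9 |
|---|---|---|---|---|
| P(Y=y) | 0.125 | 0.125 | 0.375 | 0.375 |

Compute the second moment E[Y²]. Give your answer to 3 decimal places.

54.500

E[Y²] = (-12)²(0.125) + (-7)²(0.125) + (0)²(0.375) + (9)²(0.375) = 54.5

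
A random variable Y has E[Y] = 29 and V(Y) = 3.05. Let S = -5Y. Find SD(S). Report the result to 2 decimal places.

8.73

V(-5Y) = (-5)²·3.05 = 76.25
SD(S) = √76.25 ≈ 8.73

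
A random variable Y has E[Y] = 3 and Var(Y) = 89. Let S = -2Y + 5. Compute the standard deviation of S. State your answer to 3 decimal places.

Var(-2Y + 5) = (-2)²·89 = 356
sd(S) = √356 ≈ 18.868

18.868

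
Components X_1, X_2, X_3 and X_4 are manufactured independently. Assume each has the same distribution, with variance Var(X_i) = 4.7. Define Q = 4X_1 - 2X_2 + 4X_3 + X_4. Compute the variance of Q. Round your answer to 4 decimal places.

By independence, Var(Q) = (4)²Var(X_1) + (-2)²Var(X_2) + (4)²Var(X_3) + (1)²Var(X_4)
= (4)²·4.7 + (-2)²·4.7 + (4)²·4.7 + (1)²·4.7 = 173.9

173.9000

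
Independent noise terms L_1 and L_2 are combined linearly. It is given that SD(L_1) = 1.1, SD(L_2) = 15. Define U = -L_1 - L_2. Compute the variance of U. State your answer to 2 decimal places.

226.21

var(L_1) = 1.21, var(L_2) = 225
By independence, var(U) = (-1)²var(L_1) + (-1)²var(L_2)
= (-1)²·1.21 + (-1)²·225 = 226.21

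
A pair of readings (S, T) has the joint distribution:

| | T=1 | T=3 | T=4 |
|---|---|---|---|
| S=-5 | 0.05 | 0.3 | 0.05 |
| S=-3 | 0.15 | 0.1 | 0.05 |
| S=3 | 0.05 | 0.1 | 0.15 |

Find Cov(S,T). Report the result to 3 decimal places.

E[S] = -2,  E[T] = 2.75
E[ST] = -4.85
Cov(S,T) = E[ST] − E[S]E[T] = -4.85 − (-2)(2.75) = 0.65

0.650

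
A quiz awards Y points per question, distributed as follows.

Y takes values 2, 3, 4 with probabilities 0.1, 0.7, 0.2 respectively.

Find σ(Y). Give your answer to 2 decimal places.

E[Y] = (2)(0.1) + (3)(0.7) + (4)(0.2) = 3.1
E[Y²] = (2)²(0.1) + (3)²(0.7) + (4)²(0.2) = 9.9
V(Y) = E[Y²] − (E[Y])² = 9.9 − (3.1)² = 0.29
σ(Y) = √0.29 ≈ 0.54

0.54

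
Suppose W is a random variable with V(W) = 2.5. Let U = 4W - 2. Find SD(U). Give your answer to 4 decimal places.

6.3246

V(4W - 2) = (4)²·2.5 = 40
SD(U) = √40 ≈ 6.3246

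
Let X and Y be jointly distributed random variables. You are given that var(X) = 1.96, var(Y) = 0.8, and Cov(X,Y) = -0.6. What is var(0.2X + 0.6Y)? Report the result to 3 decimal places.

var(0.2X + 0.6Y) = (0.2)²·var(X) + (0.6)²·var(Y) + 2·(0.2)·(0.6)·Cov(X,Y)
= 0.04·1.96 + 0.36·0.8 + 0.24·-0.6 = 0.2224

0.222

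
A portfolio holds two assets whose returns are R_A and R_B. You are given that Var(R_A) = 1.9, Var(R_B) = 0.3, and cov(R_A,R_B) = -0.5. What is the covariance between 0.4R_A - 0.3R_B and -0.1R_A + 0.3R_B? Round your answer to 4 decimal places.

cov(0.4R_A - 0.3R_B, -0.1R_A + 0.3R_B) = (0.4)(-0.1)Var(R_A) + (-0.3)(0.3)Var(R_B) + [(0.4)(0.3) + (-0.3)(-0.1)]cov(R_A,R_B)
= -0.04·1.9 + -0.09·0.3 + 0.15·-0.5 = -0.178

-0.1780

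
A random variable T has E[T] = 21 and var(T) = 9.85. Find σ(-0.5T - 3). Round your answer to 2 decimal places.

var(-0.5T - 3) = (-0.5)²·9.85 = 2.4625
σ(-0.5T - 3) = √2.4625 ≈ 1.57

1.57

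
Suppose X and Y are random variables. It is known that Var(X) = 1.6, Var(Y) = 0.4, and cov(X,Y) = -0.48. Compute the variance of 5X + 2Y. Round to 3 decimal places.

Var(5X + 2Y) = (5)²·Var(X) + (2)²·Var(Y) + 2·(5)·(2)·cov(X,Y)
= 25·1.6 + 4·0.4 + 20·-0.48 = 32

32.000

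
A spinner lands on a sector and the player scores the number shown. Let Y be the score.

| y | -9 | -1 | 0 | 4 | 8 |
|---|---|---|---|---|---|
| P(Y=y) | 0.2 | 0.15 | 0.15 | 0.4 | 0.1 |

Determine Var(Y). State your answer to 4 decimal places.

E[Y] = (-9)(0.2) + (-1)(0.15) + (0)(0.15) + (4)(0.4) + (8)(0.1) = 0.45
E[Y²] = (-9)²(0.2) + (-1)²(0.15) + (0)²(0.15) + (4)²(0.4) + (8)²(0.1) = 29.15
Var(Y) = E[Y²] − (E[Y])² = 29.15 − (0.45)² = 28.9475

28.9475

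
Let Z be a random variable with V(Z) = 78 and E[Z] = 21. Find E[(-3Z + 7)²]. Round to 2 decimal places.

3838.00

E[-3Z + 7] = -3·21 + 7 = -56
V(-3Z + 7) = (-3)²·78 = 702
E[(-3Z + 7)²] = V((-3Z + 7)) + (E[(-3Z + 7)])² = 702 + (-56)² = 3838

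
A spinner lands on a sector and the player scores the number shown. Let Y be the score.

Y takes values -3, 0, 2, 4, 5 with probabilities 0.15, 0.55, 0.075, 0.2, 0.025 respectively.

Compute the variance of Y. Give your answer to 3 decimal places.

5.084

E[Y] = (-3)(0.15) + (0)(0.55) + (2)(0.075) + (4)(0.2) + (5)(0.025) = 0.625
E[Y²] = (-3)²(0.15) + (0)²(0.55) + (2)²(0.075) + (4)²(0.2) + (5)²(0.025) = 5.475
var(Y) = E[Y²] − (E[Y])² = 5.475 − (0.625)² = 5.084375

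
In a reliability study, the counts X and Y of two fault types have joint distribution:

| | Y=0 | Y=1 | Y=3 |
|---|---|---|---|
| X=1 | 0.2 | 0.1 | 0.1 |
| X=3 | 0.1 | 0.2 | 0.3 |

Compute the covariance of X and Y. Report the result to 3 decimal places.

0.400

E[X] = 2.2,  E[Y] = 1.5
E[XY] = 3.7
Cov(X,Y) = E[XY] − E[X]E[Y] = 3.7 − (2.2)(1.5) = 0.4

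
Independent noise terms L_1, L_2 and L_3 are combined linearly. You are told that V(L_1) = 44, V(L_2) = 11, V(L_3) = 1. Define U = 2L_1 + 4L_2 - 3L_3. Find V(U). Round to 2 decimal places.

361.00

By independence, V(U) = (2)²V(L_1) + (4)²V(L_2) + (-3)²V(L_3)
= (2)²·44 + (4)²·11 + (-3)²·1 = 361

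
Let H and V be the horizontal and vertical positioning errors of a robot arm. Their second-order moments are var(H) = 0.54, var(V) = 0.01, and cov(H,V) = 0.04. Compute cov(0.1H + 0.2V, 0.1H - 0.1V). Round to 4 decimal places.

0.0056

cov(0.1H + 0.2V, 0.1H - 0.1V) = (0.1)(0.1)var(H) + (0.2)(-0.1)var(V) + [(0.1)(-0.1) + (0.2)(0.1)]cov(H,V)
= 0.01·0.54 + -0.02·0.01 + 0.01·0.04 = 0.0056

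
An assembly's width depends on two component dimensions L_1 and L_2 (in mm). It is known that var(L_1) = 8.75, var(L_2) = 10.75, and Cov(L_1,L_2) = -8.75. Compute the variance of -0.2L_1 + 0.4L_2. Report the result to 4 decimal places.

3.4700

var(-0.2L_1 + 0.4L_2) = (-0.2)²·var(L_1) + (0.4)²·var(L_2) + 2·(-0.2)·(0.4)·Cov(L_1,L_2)
= 0.04·8.75 + 0.16·10.75 + -0.16·-8.75 = 3.47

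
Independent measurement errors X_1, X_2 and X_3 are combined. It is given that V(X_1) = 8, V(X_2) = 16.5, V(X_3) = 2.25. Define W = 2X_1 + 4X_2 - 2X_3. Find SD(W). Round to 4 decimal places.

17.4642

By independence, V(W) = (2)²V(X_1) + (4)²V(X_2) + (-2)²V(X_3)
= (2)²·8 + (4)²·16.5 + (-2)²·2.25 = 305
SD(W) = √305 ≈ 17.4642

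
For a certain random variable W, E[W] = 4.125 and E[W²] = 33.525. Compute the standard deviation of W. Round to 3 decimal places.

4.063

V(W) = 33.525 − (4.125)² = 16.509375
SD(W) = √16.509375 ≈ 4.063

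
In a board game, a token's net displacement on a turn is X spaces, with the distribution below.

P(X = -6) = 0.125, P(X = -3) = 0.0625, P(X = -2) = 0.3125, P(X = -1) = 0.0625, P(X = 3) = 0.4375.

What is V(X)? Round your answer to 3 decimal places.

E[X] = (-6)(0.125) + (-3)(0.0625) + (-2)(0.3125) + (-1)(0.0625) + (3)(0.4375) = -0.3125
E[X²] = (-6)²(0.125) + (-3)²(0.0625) + (-2)²(0.3125) + (-1)²(0.0625) + (3)²(0.4375) = 10.3125
V(X) = E[X²] − (E[X])² = 10.3125 − (-0.3125)² = 10.21484375

10.215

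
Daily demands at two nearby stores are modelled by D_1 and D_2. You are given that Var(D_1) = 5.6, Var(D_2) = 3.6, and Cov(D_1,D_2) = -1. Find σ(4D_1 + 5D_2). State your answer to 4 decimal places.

11.8152

Var(4D_1 + 5D_2) = (4)²·Var(D_1) + (5)²·Var(D_2) + 2·(4)·(5)·Cov(D_1,D_2)
= 16·5.6 + 25·3.6 + 40·-1 = 139.6
σ(4D_1 + 5D_2) = √139.6 ≈ 11.8152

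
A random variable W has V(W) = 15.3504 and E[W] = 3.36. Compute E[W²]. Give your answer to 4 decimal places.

26.6400

E[W²] = V(W) + (E[W])² = 15.3504 + (3.36)² = 26.64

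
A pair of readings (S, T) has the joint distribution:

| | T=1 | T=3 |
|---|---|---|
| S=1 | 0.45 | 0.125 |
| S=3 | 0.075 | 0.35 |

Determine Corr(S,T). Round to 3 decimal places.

E[S] = 1.85,  E[T] = 1.95
E[ST] = 4.2
Cov(S,T) = E[ST] − E[S]E[T] = 4.2 − (1.85)(1.95) = 0.5925
var(S) = 0.9775,  var(T) = 0.9975
ρ = 0.5925 / √(0.9775·0.9975) ≈ 0.600

0.600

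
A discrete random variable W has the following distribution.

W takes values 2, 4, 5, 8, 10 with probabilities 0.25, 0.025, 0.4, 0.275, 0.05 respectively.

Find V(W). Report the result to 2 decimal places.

E[W] = (2)(0.25) + (4)(0.025) + (5)(0.4) + (8)(0.275) + (10)(0.05) = 5.3
E[W²] = (2)²(0.25) + (4)²(0.025) + (5)²(0.4) + (8)²(0.275) + (10)²(0.05) = 34
V(W) = E[W²] − (E[W])² = 34 − (5.3)² = 5.91

5.91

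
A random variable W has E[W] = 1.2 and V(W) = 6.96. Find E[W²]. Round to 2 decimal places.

8.40

E[W²] = V(W) + (E[W])² = 6.96 + (1.2)² = 8.4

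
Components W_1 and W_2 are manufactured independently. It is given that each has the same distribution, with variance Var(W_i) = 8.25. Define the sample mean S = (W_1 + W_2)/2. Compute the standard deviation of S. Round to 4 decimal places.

By independence, Var(S) = (0.5)²Var(W_1) + (0.5)²Var(W_2)
= (0.5)²·8.25 + (0.5)²·8.25 = 4.125
SD(S) = √4.125 ≈ 2.0310

2.0310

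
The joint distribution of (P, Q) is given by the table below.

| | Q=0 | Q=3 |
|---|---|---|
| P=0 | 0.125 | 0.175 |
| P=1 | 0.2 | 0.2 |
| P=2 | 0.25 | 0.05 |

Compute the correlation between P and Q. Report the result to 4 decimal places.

-0.3264

E[P] = 1,  E[Q] = 1.275
E[PQ] = 0.9
Cov(P,Q) = E[PQ] − E[P]E[Q] = 0.9 − (1)(1.275) = -0.375
var(P) = 0.6,  var(Q) = 2.199375
ρ = -0.375 / √(0.6·2.199375) ≈ -0.3264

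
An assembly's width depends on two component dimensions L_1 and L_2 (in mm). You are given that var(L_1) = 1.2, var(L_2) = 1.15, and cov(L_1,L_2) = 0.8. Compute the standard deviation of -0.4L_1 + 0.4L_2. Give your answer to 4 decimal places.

0.3464

var(-0.4L_1 + 0.4L_2) = (-0.4)²·var(L_1) + (0.4)²·var(L_2) + 2·(-0.4)·(0.4)·cov(L_1,L_2)
= 0.16·1.2 + 0.16·1.15 + -0.32·0.8 = 0.12
SD(-0.4L_1 + 0.4L_2) = √0.12 ≈ 0.3464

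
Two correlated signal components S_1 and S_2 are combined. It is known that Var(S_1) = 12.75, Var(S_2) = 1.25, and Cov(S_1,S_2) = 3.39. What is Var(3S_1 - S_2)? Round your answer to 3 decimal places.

Var(3S_1 - S_2) = (3)²·Var(S_1) + (-1)²·Var(S_2) + 2·(3)·(-1)·Cov(S_1,S_2)
= 9·12.75 + 1·1.25 + -6·3.39 = 95.66

95.660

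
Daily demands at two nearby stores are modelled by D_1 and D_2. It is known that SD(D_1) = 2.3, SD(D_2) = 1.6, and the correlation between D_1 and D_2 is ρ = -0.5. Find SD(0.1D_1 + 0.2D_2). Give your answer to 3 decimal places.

0.286

V(D_1) = (2.3)² = 5.29;  V(D_2) = (1.6)² = 2.56
Cov(D_1,D_2) = ρ·SD(D_1)·SD(D_2) = -0.5·2.3·1.6 = -1.84
V(0.1D_1 + 0.2D_2) = (0.1)²·V(D_1) + (0.2)²·V(D_2) + 2·(0.1)·(0.2)·Cov(D_1,D_2)
= 0.01·5.29 + 0.04·2.56 + 0.04·-1.84 = 0.0817
SD(0.1D_1 + 0.2D_2) = √0.0817 ≈ 0.286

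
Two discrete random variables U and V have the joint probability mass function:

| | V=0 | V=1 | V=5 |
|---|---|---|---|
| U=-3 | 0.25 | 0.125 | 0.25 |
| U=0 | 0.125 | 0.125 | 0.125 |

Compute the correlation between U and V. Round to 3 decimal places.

E[U] = -1.875,  E[V] = 2.125
E[UV] = -4.125
Cov(U,V) = E[UV] − E[U]E[V] = -4.125 − (-1.875)(2.125) = -0.140625
var(U) = 2.109375,  var(V) = 5.109375
ρ = -0.140625 / √(2.109375·5.109375) ≈ -0.043

-0.043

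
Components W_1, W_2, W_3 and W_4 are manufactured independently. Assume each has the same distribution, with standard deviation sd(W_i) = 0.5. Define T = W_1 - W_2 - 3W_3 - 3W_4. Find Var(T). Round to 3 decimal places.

Var(W_i) = (0.5)² = 0.25
By independence, Var(T) = (1)²Var(W_1) + (-1)²Var(W_2) + (-3)²Var(W_3) + (-3)²Var(W_4)
= (1)²·0.25 + (-1)²·0.25 + (-3)²·0.25 + (-3)²·0.25 = 5

5.000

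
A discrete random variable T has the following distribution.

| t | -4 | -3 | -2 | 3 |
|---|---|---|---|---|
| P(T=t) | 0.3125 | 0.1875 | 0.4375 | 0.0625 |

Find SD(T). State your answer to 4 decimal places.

E[T] = (-4)(0.3125) + (-3)(0.1875) + (-2)(0.4375) + (3)(0.0625) = -2.5
E[T²] = (-4)²(0.3125) + (-3)²(0.1875) + (-2)²(0.4375) + (3)²(0.0625) = 9
Var(T) = E[T²] − (E[T])² = 9 − (-2.5)² = 2.75
SD(T) = √2.75 ≈ 1.6583

1.6583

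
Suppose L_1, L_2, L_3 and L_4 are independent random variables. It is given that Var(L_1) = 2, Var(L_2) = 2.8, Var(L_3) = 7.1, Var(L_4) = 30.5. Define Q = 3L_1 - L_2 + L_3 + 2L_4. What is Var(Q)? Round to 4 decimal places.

By independence, Var(Q) = (3)²Var(L_1) + (-1)²Var(L_2) + (1)²Var(L_3) + (2)²Var(L_4)
= (3)²·2 + (-1)²·2.8 + (1)²·7.1 + (2)²·30.5 = 149.9

149.9000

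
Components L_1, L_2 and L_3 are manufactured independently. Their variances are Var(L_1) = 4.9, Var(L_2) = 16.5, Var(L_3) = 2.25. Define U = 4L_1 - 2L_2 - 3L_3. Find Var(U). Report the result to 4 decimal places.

164.6500

By independence, Var(U) = (4)²Var(L_1) + (-2)²Var(L_2) + (-3)²Var(L_3)
= (4)²·4.9 + (-2)²·16.5 + (-3)²·2.25 = 164.65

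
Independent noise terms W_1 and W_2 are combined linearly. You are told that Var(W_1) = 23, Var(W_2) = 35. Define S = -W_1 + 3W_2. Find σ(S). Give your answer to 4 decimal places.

18.3848

By independence, Var(S) = (-1)²Var(W_1) + (3)²Var(W_2)
= (-1)²·23 + (3)²·35 = 338
σ(S) = √338 ≈ 18.3848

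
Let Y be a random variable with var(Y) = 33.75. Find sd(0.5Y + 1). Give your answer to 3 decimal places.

var(0.5Y + 1) = (0.5)²·33.75 = 8.4375
sd(0.5Y + 1) = √8.4375 ≈ 2.905

2.905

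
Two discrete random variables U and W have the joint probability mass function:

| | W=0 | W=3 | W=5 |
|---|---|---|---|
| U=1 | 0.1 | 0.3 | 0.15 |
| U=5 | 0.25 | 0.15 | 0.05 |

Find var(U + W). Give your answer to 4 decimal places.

4.6275

E[U] = 2.8,  E[W] = 2.35,  E[UW] = 5.15
var(U) = 11.8 − (2.8)² = 3.96;  var(W) = 9.05 − (2.35)² = 3.5275
cov(U,W) = 5.15 − (2.8)(2.35) = -1.43
var(U + W) = (1)²·3.96 + (1)²·3.5275 + 2·(1)·(1)·-1.43 = 4.6275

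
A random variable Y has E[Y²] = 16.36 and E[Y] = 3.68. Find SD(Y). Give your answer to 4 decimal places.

var(Y) = 16.36 − (3.68)² = 2.8176
SD(Y) = √2.8176 ≈ 1.6786

1.6786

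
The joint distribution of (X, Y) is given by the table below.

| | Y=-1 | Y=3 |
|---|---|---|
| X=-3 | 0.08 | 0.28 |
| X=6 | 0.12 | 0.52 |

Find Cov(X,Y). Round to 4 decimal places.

0.2880

E[X] = 2.76,  E[Y] = 2.2
E[XY] = 6.36
Cov(X,Y) = E[XY] − E[X]E[Y] = 6.36 − (2.76)(2.2) = 0.288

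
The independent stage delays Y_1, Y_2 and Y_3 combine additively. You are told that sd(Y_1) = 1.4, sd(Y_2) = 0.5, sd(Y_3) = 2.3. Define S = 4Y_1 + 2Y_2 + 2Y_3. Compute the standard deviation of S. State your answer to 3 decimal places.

Var(Y_1) = 1.96, Var(Y_2) = 0.25, Var(Y_3) = 5.29
By independence, Var(S) = (4)²Var(Y_1) + (2)²Var(Y_2) + (2)²Var(Y_3)
= (4)²·1.96 + (2)²·0.25 + (2)²·5.29 = 53.52
sd(S) = √53.52 ≈ 7.316

7.316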